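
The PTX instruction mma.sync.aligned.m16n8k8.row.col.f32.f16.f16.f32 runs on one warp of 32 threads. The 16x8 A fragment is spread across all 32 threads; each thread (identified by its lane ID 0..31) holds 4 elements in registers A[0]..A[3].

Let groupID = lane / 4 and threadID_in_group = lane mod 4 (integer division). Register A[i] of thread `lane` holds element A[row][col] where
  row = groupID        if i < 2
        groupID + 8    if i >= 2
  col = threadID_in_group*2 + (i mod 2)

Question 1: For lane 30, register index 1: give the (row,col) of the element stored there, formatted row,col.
lane 30→30/4=7, 30 mod 4=2
i=1  r:7+0→7  c:2·2+1→5

7,5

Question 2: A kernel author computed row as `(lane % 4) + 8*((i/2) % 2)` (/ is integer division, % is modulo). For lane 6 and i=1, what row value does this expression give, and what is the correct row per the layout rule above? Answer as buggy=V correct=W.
buggy=2 correct=1

`(lane % 4) + 8*((i/2) % 2)`[6,1]⇒2
L=6⇒gr=6>>2=1, th=6&3=2
[1]⇒row 1+0=1  col 2·2+1=5
row: 2 vs 1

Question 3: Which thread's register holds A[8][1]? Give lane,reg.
r: 8->gid=0,r8=1  c: 1->tid=0,i&1=1
L=0*4+0=0  i=1*2+1=3

0,3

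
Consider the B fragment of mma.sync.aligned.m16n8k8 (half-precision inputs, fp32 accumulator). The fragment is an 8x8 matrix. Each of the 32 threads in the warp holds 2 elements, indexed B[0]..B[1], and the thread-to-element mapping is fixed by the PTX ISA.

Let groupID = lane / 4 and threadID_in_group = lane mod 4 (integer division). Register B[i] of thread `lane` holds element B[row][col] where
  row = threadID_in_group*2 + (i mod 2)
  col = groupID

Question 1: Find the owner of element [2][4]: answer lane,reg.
17,0

c=4→G=4  r=2→T=1,p=0
L=4*4+1=17  i=0=0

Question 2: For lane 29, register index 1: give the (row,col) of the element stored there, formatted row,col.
lane 29: gid=7 (29/4), tid=1 (29%4)
i=1: r=1*2+1=3, c=gid=7

3,7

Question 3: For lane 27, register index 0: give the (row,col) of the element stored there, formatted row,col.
L=27⇒gr=27>>2=6, th=27&3=3
[0]⇒row 3·2+0=6  col gr=6

6,6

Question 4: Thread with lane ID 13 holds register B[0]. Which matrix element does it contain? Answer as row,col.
L=13=>grp=13>>2=3, tig=13&3=1
[0]=>row 1·2+0=2  col grp=3

2,3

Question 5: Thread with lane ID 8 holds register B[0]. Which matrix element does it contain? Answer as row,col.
lane 8: gr=2 (8/4), th=0 (8%4)
i=0: r=0*2+0=0, c=gr=2

0,2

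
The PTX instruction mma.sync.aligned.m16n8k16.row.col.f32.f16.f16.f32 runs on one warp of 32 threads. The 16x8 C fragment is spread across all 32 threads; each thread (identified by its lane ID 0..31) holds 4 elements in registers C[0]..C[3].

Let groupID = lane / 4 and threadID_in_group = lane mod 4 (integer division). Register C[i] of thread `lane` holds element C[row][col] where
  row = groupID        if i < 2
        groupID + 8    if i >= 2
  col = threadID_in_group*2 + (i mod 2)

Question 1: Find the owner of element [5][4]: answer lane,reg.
22,0

r=5⇒gr=5,Rb=0  c=4⇒th=2,odd=0
L=5*4+2=22  i=0*2+0=0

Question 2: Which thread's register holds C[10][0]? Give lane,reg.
8,2

r=10→G=2,rhi=1  c=0→T=0,p=0
L=2*4+0=8  i=1*2+0=2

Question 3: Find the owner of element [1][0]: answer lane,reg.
r:1=>grp=1,rB=0  c:0=>tig=0,lo=0
L=1*4+0=4  i=0*2+0=0

4,0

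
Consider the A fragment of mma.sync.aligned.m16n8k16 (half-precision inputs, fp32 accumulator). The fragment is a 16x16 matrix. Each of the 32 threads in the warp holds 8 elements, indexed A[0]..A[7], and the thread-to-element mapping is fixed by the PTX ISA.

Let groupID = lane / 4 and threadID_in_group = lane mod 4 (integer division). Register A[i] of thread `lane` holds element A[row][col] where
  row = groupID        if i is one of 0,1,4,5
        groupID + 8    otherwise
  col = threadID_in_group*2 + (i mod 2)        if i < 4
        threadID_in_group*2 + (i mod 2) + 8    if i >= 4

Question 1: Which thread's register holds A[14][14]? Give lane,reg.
27,6

r=14⇒gr=6,Rb=1  c=14⇒Cb=1,th=3,odd=0
L=6*4+3=27  i=1*4+1*2+0=6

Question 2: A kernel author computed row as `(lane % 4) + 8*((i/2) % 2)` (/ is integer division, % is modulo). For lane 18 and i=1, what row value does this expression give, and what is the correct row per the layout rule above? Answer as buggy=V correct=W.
buggy=2 correct=4

`(lane % 4) + 8*((i/2) % 2)`[18,1]⇒2
lane 18⇒18/4=4, 18 mod 4=2
i=1  r:4+0⇒4  c:2·2+1+0⇒5
row: 2 vs 4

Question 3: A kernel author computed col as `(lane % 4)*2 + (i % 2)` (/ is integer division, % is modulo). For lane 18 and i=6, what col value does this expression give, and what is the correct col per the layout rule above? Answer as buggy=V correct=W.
`(lane % 4)*2 + (i % 2)`[18,6]→4
lane 18→18/4=4, 18 mod 4=2
i=6  r:4+8→12  c:2·2+0+8→12
col: 4 vs 12

buggy=4 correct=12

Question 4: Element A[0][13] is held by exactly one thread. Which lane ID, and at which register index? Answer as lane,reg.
r:0=>grp=0,rB=0  c:13=>cB=1,tig=2,lo=1
L=0*4+2=2  i=1*4+0*2+1=5

2,5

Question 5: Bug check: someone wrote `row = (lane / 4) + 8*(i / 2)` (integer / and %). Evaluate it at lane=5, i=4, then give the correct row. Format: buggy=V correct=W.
`(lane / 4) + 8*(i / 2)`[5,4]→17
lane 5→5/4=1, 5 mod 4=1
i=4  r:1+0→1  c:2·1+0+8→10
row: 17 vs 1

buggy=17 correct=1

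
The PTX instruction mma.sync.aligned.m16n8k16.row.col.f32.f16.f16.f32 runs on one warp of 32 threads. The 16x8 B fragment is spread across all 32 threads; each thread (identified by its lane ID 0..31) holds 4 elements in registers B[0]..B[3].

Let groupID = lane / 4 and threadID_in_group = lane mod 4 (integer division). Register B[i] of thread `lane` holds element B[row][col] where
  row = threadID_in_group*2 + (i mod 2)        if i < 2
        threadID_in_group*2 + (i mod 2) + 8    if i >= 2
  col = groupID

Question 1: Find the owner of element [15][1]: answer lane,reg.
c:1=>grp=1  r:15=>rB=1,tig=3,lo=1
L=1*4+3=7  i=1*2+1=3

7,3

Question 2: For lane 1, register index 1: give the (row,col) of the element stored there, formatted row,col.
lane 1: grp=0 (1/4), tig=1 (1%4)
i=1: r=1*2+1+0=3, c=grp=0

3,0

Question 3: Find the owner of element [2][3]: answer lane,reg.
c:3=>grp=3  r:2=>rB=0,tig=1,lo=0
L=3*4+1=13  i=0*2+0=0

13,0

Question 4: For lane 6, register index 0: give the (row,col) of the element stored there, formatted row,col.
4,1

L=6=>grp=6>>2=1, tig=6&3=2
[0]=>row 2·2+0+0=4  col grp=1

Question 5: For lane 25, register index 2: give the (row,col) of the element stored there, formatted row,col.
10,6

lane 25->25/4=6, 25 mod 4=1
i=2  r:2·1+0+8->10  c:6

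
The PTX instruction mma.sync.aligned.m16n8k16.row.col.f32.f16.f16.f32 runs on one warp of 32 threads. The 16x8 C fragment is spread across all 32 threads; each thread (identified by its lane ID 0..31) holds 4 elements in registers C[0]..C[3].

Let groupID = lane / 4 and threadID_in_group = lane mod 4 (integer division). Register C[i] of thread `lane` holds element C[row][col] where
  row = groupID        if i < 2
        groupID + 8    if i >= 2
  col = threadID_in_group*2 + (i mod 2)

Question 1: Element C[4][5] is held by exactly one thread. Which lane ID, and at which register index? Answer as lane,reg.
r:4=>grp=4,rB=0  c:5=>tig=2,lo=1
L=4*4+2=18  i=0*2+1=1

18,1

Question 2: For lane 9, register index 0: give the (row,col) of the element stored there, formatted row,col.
2,2

9: g=2,t=1
[0] (2+0,1*2+0) = (2,2)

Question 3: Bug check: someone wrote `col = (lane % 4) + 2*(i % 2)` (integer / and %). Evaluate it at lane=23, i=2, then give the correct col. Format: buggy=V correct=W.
`(lane % 4) + 2*(i % 2)`[23,2]→3
lane 23→23/4=5, 23 mod 4=3
i=2  r:5+8→13  c:2·3+0→6
col: 3 vs 6

buggy=3 correct=6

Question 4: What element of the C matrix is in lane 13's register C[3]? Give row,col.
L=13->gid=13>>2=3, tid=13&3=1
[3]->row 3+8=11  col 1·2+1=3

11,3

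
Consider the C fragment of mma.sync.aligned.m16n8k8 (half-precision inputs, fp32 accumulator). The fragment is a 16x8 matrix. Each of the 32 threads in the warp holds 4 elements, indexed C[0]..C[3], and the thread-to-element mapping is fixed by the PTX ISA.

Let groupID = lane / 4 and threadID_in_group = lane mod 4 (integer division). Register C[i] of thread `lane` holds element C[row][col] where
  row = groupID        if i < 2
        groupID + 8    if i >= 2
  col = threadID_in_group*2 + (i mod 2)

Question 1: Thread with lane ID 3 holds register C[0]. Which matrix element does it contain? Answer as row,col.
0,6

lane 3: G=0 (3/4), T=3 (3%4)
i=0: r=0+0=0, c=3*2+0=6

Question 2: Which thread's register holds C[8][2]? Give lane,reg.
1,2

r=8->g=0,rb=1  c=2->t=1,b0=0
L=0*4+1=1  i=1*2+0=2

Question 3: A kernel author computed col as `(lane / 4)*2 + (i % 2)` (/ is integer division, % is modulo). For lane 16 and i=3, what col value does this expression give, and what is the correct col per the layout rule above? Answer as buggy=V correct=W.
`(lane / 4)*2 + (i % 2)`[16,3]⇒9
lane 16: gr=4 (16/4), th=0 (16%4)
i=3: r=4+8=12, c=0*2+1=1
col: 9 vs 1

buggy=9 correct=1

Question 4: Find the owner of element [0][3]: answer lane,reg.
r=0⇒gr=0,Rb=0  c=3⇒th=1,odd=1
L=0*4+1=1  i=0*2+1=1

1,1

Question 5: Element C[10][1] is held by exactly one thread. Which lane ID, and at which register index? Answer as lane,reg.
8,3

r=10->g=2,rb=1  c=1->t=0,b0=1
L=2*4+0=8  i=1*2+1=3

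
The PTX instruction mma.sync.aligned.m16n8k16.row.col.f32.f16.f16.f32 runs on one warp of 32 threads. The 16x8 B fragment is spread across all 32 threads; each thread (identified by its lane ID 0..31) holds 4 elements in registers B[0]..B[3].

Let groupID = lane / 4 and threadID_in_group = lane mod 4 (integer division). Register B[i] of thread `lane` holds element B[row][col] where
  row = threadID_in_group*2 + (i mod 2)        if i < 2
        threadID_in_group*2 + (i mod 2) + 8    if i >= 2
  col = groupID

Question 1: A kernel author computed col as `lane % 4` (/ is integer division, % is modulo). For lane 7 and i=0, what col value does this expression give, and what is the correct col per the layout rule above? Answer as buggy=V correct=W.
buggy=3 correct=1

`lane % 4`[7,0]=>3
7: grp=1,tig=3
[0] (3*2+0+0,1) = (6,1)
col: 3 vs 1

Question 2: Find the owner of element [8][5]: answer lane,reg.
c:5=>grp=5  r:8=>rB=1,tig=0,lo=0
L=5*4+0=20  i=1*2+0=2

20,2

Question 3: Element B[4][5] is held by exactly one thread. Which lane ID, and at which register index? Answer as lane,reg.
c:5=>grp=5  r:4=>rB=0,tig=2,lo=0
L=5*4+2=22  i=0*2+0=0

22,0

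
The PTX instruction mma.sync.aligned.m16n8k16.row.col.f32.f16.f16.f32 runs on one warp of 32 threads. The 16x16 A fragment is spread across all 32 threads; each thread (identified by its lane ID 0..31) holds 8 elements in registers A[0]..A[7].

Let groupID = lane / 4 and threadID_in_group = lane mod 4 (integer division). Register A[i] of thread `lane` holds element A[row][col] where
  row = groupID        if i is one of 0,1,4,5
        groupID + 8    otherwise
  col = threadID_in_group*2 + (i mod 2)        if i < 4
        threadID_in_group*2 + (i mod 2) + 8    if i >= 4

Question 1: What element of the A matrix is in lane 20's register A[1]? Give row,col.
L=20⇒gr=20>>2=5, th=20&3=0
[1]⇒row 5+0=5  col 0·2+1+0=1

5,1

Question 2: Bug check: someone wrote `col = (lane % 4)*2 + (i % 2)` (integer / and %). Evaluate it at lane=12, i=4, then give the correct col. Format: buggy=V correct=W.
`(lane % 4)*2 + (i % 2)`[12,4]->0
L=12->g=12>>2=3, t=12&3=0
[4]->row 3+0=3  col 0·2+0+8=8
col: 0 vs 8

buggy=0 correct=8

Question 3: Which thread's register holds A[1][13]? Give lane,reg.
r=1⇒gr=1,Rb=0  c=13⇒Cb=1,th=2,odd=1
L=1*4+2=6  i=1*4+0*2+1=5

6,5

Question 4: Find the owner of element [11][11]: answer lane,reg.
r=11⇒gr=3,Rb=1  c=11⇒Cb=1,th=1,odd=1
L=3*4+1=13  i=1*4+1*2+1=7

13,7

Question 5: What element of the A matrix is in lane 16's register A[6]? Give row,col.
L=16->gid=16>>2=4, tid=16&3=0
[6]->row 4+8=12  col 0·2+0+8=8

12,8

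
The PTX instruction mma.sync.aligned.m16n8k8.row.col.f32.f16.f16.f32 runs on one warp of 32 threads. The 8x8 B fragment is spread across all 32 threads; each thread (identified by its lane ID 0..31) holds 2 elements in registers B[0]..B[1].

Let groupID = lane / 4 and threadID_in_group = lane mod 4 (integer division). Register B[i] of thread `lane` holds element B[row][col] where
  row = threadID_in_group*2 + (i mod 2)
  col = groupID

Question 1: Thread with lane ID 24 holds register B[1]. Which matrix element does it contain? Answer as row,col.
1,6

lane 24->24/4=6, 24 mod 4=0
i=1  r:2·0+1->1  c:6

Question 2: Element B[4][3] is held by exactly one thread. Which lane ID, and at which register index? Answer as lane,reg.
c:3=>grp=3  r:4=>tig=2,lo=0
L=3*4+2=14  i=0=0

14,0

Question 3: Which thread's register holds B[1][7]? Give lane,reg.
28,1

c:7=>grp=7  r:1=>tig=0,lo=1
L=7*4+0=28  i=1=1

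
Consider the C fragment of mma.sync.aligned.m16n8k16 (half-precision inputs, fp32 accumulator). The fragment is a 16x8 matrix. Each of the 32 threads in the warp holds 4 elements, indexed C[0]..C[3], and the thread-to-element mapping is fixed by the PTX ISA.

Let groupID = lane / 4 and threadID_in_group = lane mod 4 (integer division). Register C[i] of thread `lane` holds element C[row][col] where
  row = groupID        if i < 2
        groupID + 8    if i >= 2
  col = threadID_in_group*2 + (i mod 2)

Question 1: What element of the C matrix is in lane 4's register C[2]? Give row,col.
9,0

L=4->gid=4>>2=1, tid=4&3=0
[2]->row 1+8=9  col 0·2+0=0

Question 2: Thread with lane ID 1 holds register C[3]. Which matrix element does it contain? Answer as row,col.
8,3

lane 1->1/4=0, 1 mod 4=1
i=3  r:0+8->8  c:2·1+1->3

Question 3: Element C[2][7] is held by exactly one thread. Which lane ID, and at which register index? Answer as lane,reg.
r: 2->gid=2,r8=0  c: 7->tid=3,i&1=1
L=2*4+3=11  i=0*2+1=1

11,1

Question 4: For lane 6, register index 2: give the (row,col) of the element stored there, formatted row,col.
9,4

6: G=1,T=2
[2] (1+8,2*2+0) = (9,4)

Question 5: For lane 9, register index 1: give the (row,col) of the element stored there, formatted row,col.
2,3

L=9=>grp=9>>2=2, tig=9&3=1
[1]=>row 2+0=2  col 1·2+1=3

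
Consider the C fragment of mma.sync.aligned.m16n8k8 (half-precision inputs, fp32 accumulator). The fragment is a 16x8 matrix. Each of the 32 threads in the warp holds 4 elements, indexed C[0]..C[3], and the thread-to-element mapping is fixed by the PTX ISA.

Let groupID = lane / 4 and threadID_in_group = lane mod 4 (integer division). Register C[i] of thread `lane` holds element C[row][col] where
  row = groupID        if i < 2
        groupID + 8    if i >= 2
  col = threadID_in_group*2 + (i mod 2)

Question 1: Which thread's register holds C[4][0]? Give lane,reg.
16,0

r=4->g=4,rb=0  c=0->t=0,b0=0
L=4*4+0=16  i=0*2+0=0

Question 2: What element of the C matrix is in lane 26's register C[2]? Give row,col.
14,4

L=26->gid=26>>2=6, tid=26&3=2
[2]->row 6+8=14  col 2·2+0=4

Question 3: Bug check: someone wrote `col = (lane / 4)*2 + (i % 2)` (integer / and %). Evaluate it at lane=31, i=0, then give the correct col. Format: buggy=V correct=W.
buggy=14 correct=6

`(lane / 4)*2 + (i % 2)`[31,0]=>14
31: grp=7,tig=3
[0] (7+0,3*2+0) = (7,6)
col: 14 vs 6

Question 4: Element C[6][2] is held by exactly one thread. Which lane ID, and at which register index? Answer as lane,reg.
25,0

r=6⇒gr=6,Rb=0  c=2⇒th=1,odd=0
L=6*4+1=25  i=0*2+0=0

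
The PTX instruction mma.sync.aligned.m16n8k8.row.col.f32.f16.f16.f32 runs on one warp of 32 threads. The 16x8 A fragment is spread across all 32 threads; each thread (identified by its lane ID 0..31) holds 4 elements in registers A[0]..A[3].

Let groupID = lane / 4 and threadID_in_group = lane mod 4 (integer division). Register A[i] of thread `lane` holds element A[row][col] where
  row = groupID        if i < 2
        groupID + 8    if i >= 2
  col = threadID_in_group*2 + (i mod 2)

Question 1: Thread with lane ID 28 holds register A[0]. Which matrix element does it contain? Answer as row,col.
L=28→G=28>>2=7, T=28&3=0
[0]→row 7+0=7  col 0·2+0=0

7,0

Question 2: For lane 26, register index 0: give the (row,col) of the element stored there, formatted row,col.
6,4

lane 26⇒26/4=6, 26 mod 4=2
i=0  r:6+0⇒6  c:2·2+0⇒4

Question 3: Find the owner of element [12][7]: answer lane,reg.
r=12->g=4,rb=1  c=7->t=3,b0=1
L=4*4+3=19  i=1*2+1=3

19,3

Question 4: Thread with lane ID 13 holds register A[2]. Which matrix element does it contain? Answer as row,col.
lane 13: g=3 (13/4), t=1 (13%4)
i=2: r=3+8=11, c=1*2+0=2

11,2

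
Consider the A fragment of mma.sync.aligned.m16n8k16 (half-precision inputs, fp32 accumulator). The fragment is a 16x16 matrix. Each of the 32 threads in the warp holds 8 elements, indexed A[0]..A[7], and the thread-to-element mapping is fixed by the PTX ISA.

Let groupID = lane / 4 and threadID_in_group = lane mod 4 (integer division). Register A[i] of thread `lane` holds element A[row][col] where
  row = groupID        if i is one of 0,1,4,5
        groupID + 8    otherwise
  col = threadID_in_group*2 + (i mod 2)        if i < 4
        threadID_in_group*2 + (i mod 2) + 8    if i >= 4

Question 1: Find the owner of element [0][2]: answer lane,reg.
1,0

r:0=>grp=0,rB=0  c:2=>cB=0,tig=1,lo=0
L=0*4+1=1  i=0*4+0*2+0=0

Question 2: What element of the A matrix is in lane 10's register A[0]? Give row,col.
lane 10→10/4=2, 10 mod 4=2
i=0  r:2+0→2  c:2·2+0+0→4

2,4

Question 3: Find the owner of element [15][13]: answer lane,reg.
r:15=>grp=7,rB=1  c:13=>cB=1,tig=2,lo=1
L=7*4+2=30  i=1*4+1*2+1=7

30,7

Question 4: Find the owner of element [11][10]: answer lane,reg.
r:11=>grp=3,rB=1  c:10=>cB=1,tig=1,lo=0
L=3*4+1=13  i=1*4+1*2+0=6

13,6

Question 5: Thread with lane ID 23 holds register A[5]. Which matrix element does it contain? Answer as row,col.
5,15

23: grp=5,tig=3
[5] (5+0,3*2+1+8) = (5,15)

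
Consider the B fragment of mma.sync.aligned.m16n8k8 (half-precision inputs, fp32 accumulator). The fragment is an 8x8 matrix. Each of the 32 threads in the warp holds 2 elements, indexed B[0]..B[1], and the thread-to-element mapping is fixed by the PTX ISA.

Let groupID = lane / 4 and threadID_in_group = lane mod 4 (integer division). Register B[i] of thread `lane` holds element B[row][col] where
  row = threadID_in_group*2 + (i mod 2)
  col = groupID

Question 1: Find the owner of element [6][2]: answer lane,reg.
c=2->g=2  r=6->t=3,b0=0
L=2*4+3=11  i=0=0

11,0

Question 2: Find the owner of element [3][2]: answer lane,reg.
c:2=>grp=2  r:3=>tig=1,lo=1
L=2*4+1=9  i=1=1

9,1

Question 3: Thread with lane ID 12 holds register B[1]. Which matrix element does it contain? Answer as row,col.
1,3

L=12->gid=12>>2=3, tid=12&3=0
[1]->row 0·2+1=1  col gid=3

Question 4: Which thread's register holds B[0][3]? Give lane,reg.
12,0

c=3⇒gr=3  r=0⇒th=0,odd=0
L=3*4+0=12  i=0=0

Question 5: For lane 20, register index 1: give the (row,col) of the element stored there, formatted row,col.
1,5

lane 20: gid=5 (20/4), tid=0 (20%4)
i=1: r=0*2+1=1, c=gid=5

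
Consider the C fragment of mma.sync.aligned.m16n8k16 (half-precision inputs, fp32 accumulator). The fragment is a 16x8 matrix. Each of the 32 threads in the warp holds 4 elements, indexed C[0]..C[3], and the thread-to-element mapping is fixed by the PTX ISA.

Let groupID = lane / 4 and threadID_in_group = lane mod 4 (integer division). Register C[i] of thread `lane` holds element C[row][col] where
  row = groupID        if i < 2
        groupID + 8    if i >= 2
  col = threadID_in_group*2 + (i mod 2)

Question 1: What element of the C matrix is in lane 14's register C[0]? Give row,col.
lane 14→14/4=3, 14 mod 4=2
i=0  r:3+0→3  c:2·2+0→4

3,4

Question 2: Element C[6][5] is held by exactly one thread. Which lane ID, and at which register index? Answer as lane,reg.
26,1

r:6=>grp=6,rB=0  c:5=>tig=2,lo=1
L=6*4+2=26  i=0*2+1=1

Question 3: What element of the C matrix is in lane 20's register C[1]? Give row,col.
5,1

L=20=>grp=20>>2=5, tig=20&3=0
[1]=>row 5+0=5  col 0·2+1=1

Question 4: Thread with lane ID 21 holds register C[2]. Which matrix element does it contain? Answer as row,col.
lane 21->21/4=5, 21 mod 4=1
i=2  r:5+8->13  c:2·1+0->2

13,2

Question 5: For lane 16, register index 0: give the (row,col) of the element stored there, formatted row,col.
lane 16: grp=4 (16/4), tig=0 (16%4)
i=0: r=4+0=4, c=0*2+0=0

4,0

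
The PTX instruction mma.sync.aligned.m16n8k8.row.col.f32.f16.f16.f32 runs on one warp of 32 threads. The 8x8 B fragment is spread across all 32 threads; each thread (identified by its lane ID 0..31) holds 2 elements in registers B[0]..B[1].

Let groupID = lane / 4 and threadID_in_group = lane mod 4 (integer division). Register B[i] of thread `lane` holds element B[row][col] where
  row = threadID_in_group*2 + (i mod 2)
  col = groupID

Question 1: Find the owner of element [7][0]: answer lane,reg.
c: 0->gid=0  r: 7->tid=3,i&1=1
L=0*4+3=3  i=1=1

3,1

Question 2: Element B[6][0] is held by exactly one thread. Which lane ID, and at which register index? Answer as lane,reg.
3,0

c=0⇒gr=0  r=6⇒th=3,odd=0
L=0*4+3=3  i=0=0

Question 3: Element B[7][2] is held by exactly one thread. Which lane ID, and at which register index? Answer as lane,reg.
11,1

c: 2->gid=2  r: 7->tid=3,i&1=1
L=2*4+3=11  i=1=1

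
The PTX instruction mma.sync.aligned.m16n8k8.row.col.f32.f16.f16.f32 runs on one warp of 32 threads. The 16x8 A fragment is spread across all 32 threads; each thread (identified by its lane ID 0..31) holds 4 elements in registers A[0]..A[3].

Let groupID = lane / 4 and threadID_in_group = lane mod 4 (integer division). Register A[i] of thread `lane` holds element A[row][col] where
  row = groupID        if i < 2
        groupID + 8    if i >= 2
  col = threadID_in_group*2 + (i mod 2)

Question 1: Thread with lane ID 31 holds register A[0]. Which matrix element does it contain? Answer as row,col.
7,6

lane 31: grp=7 (31/4), tig=3 (31%4)
i=0: r=7+0=7, c=3*2+0=6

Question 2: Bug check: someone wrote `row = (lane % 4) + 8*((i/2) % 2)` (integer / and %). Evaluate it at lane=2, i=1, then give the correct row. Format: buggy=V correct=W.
buggy=2 correct=0

`(lane % 4) + 8*((i/2) % 2)`[2,1]->2
lane 2->2/4=0, 2 mod 4=2
i=1  r:0+0->0  c:2·2+1->5
row: 2 vs 0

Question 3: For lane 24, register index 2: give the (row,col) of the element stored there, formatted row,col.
24: grp=6,tig=0
[2] (6+8,0*2+0) = (14,0)

14,0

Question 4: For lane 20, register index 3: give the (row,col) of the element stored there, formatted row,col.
lane 20->20/4=5, 20 mod 4=0
i=3  r:5+8->13  c:2·0+1->1

13,1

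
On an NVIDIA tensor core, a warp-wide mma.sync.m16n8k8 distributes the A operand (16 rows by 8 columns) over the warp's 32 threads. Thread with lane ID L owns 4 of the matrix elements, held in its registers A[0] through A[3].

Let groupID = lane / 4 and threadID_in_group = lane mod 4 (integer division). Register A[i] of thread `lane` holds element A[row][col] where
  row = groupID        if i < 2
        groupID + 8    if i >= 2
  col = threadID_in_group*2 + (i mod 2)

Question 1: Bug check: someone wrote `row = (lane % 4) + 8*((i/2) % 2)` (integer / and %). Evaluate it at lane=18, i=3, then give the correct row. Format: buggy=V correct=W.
buggy=10 correct=12

`(lane % 4) + 8*((i/2) % 2)`[18,3]⇒10
L=18⇒gr=18>>2=4, th=18&3=2
[3]⇒row 4+8=12  col 2·2+1=5
row: 10 vs 12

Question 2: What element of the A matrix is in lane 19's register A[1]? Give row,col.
4,7

19: grp=4,tig=3
[1] (4+0,3*2+1) = (4,7)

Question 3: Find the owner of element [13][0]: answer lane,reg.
20,2

r=13⇒gr=5,Rb=1  c=0⇒th=0,odd=0
L=5*4+0=20  i=1*2+0=2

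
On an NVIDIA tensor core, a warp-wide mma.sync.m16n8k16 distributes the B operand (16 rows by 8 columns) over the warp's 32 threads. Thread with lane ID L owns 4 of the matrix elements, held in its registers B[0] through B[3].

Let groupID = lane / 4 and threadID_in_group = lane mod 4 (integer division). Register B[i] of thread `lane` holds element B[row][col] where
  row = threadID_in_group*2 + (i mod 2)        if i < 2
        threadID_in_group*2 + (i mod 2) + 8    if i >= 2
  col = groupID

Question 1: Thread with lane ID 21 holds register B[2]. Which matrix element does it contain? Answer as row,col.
10,5

L=21⇒gr=21>>2=5, th=21&3=1
[2]⇒row 1·2+0+8=10  col gr=5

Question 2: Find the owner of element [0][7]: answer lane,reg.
c=7⇒gr=7  r=0⇒Rb=0,th=0,odd=0
L=7*4+0=28  i=0*2+0=0

28,0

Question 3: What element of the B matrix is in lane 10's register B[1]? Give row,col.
5,2

10: gr=2,th=2
[1] (2*2+1+0,2) = (5,2)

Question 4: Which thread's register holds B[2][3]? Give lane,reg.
c:3=>grp=3  r:2=>rB=0,tig=1,lo=0
L=3*4+1=13  i=0*2+0=0

13,0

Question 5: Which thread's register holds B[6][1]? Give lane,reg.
7,0

c:1=>grp=1  r:6=>rB=0,tig=3,lo=0
L=1*4+3=7  i=0*2+0=0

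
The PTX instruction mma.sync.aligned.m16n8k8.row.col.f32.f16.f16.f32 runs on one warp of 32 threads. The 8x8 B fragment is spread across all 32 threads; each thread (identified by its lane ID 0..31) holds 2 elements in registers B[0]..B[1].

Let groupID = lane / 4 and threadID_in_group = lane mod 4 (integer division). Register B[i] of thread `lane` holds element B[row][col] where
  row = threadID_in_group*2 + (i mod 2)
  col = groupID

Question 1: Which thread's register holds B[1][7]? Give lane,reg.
28,1

c:7=>grp=7  r:1=>tig=0,lo=1
L=7*4+0=28  i=1=1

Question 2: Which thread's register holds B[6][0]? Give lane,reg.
c:0=>grp=0  r:6=>tig=3,lo=0
L=0*4+3=3  i=0=0

3,0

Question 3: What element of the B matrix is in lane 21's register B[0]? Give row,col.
21: G=5,T=1
[0] (1*2+0,5) = (2,5)

2,5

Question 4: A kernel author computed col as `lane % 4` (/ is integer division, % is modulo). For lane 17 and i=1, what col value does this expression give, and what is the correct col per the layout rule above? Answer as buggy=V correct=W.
`lane % 4`[17,1]⇒1
lane 17: gr=4 (17/4), th=1 (17%4)
i=1: r=1*2+1=3, c=gr=4
col: 1 vs 4

buggy=1 correct=4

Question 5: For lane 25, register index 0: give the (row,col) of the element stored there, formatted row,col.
2,6

25: G=6,T=1
[0] (1*2+0,6) = (2,6)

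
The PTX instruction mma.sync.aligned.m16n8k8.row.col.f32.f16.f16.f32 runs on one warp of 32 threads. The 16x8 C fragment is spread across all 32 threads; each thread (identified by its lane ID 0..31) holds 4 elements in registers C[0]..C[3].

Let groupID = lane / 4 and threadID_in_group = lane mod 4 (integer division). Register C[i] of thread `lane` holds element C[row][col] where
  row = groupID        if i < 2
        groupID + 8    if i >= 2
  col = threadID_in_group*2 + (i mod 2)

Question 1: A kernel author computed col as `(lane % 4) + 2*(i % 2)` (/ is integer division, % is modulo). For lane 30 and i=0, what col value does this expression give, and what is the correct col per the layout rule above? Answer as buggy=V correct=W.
buggy=2 correct=4

`(lane % 4) + 2*(i % 2)`[30,0]->2
30: g=7,t=2
[0] (7+0,2*2+0) = (7,4)
col: 2 vs 4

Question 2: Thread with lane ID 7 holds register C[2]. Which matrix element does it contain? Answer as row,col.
9,6

lane 7⇒7/4=1, 7 mod 4=3
i=2  r:1+8⇒9  c:2·3+0⇒6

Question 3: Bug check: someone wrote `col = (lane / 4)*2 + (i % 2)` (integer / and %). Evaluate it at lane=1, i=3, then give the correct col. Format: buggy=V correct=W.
buggy=1 correct=3

`(lane / 4)*2 + (i % 2)`[1,3]->1
lane 1: g=0 (1/4), t=1 (1%4)
i=3: r=0+8=8, c=1*2+1=3
col: 1 vs 3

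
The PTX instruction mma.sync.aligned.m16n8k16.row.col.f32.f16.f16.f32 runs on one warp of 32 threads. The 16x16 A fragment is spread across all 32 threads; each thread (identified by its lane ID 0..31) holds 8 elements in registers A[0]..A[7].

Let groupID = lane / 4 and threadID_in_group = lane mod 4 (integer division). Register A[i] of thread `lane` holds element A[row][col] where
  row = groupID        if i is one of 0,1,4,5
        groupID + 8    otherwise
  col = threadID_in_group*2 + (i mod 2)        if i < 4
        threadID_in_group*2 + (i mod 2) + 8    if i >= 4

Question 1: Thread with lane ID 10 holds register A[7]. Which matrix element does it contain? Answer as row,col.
10,13

L=10->g=10>>2=2, t=10&3=2
[7]->row 2+8=10  col 2·2+1+8=13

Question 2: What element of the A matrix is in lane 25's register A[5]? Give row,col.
6,11

25: grp=6,tig=1
[5] (6+0,1*2+1+8) = (6,11)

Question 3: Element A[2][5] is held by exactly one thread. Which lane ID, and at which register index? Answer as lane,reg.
10,1

r:2=>grp=2,rB=0  c:5=>cB=0,tig=2,lo=1
L=2*4+2=10  i=0*4+0*2+1=1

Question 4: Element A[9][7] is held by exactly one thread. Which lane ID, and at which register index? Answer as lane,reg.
7,3

r=9->g=1,rb=1  c=7->cb=0,t=3,b0=1
L=1*4+3=7  i=0*4+1*2+1=3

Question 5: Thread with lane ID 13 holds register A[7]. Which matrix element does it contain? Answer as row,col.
L=13=>grp=13>>2=3, tig=13&3=1
[7]=>row 3+8=11  col 1·2+1+8=11

11,11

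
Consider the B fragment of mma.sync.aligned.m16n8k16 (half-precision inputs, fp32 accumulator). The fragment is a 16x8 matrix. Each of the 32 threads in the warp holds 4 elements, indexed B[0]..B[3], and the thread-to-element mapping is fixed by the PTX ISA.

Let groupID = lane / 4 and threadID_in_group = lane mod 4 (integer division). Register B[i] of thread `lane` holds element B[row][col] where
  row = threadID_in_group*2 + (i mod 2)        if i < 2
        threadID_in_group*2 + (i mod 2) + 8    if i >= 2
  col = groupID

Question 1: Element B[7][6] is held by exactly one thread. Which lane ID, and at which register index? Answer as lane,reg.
27,1

c=6⇒gr=6  r=7⇒Rb=0,th=3,odd=1
L=6*4+3=27  i=0*2+1=1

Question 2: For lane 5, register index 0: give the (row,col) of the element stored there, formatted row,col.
L=5->g=5>>2=1, t=5&3=1
[0]->row 1·2+0+0=2  col g=1

2,1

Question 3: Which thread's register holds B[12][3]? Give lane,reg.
c:3=>grp=3  r:12=>rB=1,tig=2,lo=0
L=3*4+2=14  i=1*2+0=2

14,2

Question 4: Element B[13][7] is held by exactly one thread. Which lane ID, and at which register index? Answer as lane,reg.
30,3

c=7⇒gr=7  r=13⇒Rb=1,th=2,odd=1
L=7*4+2=30  i=1*2+1=3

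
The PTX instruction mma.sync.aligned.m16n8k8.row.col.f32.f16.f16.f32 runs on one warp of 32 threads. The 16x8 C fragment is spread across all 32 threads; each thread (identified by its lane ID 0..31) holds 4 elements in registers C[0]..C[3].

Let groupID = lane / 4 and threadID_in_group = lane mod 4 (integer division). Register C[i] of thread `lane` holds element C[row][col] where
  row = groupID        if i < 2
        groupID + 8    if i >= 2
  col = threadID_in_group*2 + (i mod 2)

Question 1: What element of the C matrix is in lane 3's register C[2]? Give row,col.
8,6

L=3->g=3>>2=0, t=3&3=3
[2]->row 0+8=8  col 3·2+0=6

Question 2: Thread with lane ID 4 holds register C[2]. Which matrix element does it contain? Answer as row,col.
9,0

lane 4->4/4=1, 4 mod 4=0
i=2  r:1+8->9  c:2·0+0->0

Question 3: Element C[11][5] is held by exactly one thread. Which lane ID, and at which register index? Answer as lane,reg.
r=11→G=3,rhi=1  c=5→T=2,p=1
L=3*4+2=14  i=1*2+1=3

14,3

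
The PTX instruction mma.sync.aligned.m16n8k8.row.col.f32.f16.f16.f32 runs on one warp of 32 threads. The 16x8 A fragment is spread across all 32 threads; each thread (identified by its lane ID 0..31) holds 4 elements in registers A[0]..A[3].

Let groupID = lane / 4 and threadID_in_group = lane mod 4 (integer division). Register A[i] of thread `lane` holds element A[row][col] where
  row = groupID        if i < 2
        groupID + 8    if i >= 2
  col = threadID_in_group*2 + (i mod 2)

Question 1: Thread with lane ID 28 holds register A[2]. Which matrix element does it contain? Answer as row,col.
lane 28⇒28/4=7, 28 mod 4=0
i=2  r:7+8⇒15  c:2·0+0⇒0

15,0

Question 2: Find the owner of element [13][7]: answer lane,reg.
23,3

r: 13->gid=5,r8=1  c: 7->tid=3,i&1=1
L=5*4+3=23  i=1*2+1=3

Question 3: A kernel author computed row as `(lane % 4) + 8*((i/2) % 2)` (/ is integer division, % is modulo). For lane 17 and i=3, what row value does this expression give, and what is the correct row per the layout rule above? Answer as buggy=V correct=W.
`(lane % 4) + 8*((i/2) % 2)`[17,3]⇒9
lane 17⇒17/4=4, 17 mod 4=1
i=3  r:4+8⇒12  c:2·1+1⇒3
row: 9 vs 12

buggy=9 correct=12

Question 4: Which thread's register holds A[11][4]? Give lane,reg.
r: 11->gid=3,r8=1  c: 4->tid=2,i&1=0
L=3*4+2=14  i=1*2+0=2

14,2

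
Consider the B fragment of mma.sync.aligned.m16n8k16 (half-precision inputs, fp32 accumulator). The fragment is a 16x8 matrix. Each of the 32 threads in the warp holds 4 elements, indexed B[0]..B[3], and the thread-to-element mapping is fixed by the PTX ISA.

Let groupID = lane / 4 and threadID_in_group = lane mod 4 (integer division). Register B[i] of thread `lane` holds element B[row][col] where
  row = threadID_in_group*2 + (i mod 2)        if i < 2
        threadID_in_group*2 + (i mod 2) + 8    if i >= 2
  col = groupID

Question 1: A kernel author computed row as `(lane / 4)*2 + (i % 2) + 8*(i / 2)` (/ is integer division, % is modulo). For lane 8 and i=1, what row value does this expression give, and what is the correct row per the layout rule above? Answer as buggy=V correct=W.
`(lane / 4)*2 + (i % 2) + 8*(i / 2)`[8,1]=>5
8: grp=2,tig=0
[1] (0*2+1+0,2) = (1,2)
row: 5 vs 1

buggy=5 correct=1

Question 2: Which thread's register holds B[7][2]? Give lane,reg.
c:2=>grp=2  r:7=>rB=0,tig=3,lo=1
L=2*4+3=11  i=0*2+1=1

11,1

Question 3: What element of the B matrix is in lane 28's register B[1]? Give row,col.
L=28->g=28>>2=7, t=28&3=0
[1]->row 0·2+1+0=1  col g=7

1,7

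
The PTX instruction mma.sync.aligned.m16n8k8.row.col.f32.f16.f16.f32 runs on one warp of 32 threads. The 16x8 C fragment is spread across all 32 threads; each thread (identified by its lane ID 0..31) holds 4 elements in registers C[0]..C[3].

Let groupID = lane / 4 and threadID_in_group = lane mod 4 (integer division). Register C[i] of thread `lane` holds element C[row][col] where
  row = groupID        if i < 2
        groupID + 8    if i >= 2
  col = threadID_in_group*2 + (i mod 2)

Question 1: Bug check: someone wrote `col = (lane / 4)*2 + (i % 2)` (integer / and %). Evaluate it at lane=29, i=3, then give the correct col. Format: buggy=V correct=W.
`(lane / 4)*2 + (i % 2)`[29,3]⇒15
29: gr=7,th=1
[3] (7+8,1*2+1) = (15,3)
col: 15 vs 3

buggy=15 correct=3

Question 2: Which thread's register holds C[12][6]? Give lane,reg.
19,2

r=12→G=4,rhi=1  c=6→T=3,p=0
L=4*4+3=19  i=1*2+0=2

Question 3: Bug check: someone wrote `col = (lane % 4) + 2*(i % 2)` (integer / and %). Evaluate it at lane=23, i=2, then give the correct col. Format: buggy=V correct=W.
`(lane % 4) + 2*(i % 2)`[23,2]->3
lane 23->23/4=5, 23 mod 4=3
i=2  r:5+8->13  c:2·3+0->6
col: 3 vs 6

buggy=3 correct=6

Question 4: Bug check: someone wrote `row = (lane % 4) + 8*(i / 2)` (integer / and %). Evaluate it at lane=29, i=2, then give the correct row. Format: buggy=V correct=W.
`(lane % 4) + 8*(i / 2)`[29,2]=>9
lane 29: grp=7 (29/4), tig=1 (29%4)
i=2: r=7+8=15, c=1*2+0=2
row: 9 vs 15

buggy=9 correct=15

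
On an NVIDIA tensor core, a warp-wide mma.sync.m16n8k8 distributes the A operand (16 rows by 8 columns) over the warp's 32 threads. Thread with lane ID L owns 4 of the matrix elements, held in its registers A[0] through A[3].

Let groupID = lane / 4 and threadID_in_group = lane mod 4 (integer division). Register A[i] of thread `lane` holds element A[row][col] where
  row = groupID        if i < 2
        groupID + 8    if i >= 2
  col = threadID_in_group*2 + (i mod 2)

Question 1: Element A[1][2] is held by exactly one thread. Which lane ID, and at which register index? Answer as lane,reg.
r:1=>grp=1,rB=0  c:2=>tig=1,lo=0
L=1*4+1=5  i=0*2+0=0

5,0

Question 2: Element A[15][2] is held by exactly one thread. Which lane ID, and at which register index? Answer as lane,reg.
29,2

r=15->g=7,rb=1  c=2->t=1,b0=0
L=7*4+1=29  i=1*2+0=2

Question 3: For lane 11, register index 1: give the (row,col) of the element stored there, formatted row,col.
2,7

L=11->g=11>>2=2, t=11&3=3
[1]->row 2+0=2  col 3·2+1=7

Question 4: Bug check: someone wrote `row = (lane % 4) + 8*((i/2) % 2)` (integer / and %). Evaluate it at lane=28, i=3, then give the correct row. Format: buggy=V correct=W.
buggy=8 correct=15

`(lane % 4) + 8*((i/2) % 2)`[28,3]->8
lane 28: gid=7 (28/4), tid=0 (28%4)
i=3: r=7+8=15, c=0*2+1=1
row: 8 vs 15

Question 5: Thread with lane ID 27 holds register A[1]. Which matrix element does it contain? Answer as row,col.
lane 27=>27/4=6, 27 mod 4=3
i=1  r:6+0=>6  c:2·3+1=>7

6,7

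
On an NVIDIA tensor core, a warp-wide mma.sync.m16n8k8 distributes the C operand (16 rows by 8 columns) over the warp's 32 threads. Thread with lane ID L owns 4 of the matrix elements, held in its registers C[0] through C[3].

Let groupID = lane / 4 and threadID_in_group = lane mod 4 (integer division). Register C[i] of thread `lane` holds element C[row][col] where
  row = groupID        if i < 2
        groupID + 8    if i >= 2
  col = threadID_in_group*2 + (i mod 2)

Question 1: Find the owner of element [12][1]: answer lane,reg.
r=12⇒gr=4,Rb=1  c=1⇒th=0,odd=1
L=4*4+0=16  i=1*2+1=3

16,3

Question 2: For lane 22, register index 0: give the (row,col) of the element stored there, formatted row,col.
5,4

L=22⇒gr=22>>2=5, th=22&3=2
[0]⇒row 5+0=5  col 2·2+0=4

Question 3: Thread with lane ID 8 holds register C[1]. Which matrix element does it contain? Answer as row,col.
2,1

lane 8: g=2 (8/4), t=0 (8%4)
i=1: r=2+0=2, c=0*2+1=1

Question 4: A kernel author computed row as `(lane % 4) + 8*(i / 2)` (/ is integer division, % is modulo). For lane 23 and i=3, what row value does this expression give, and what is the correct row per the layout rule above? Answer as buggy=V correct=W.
buggy=11 correct=13

`(lane % 4) + 8*(i / 2)`[23,3]->11
23: g=5,t=3
[3] (5+8,3*2+1) = (13,7)
row: 11 vs 13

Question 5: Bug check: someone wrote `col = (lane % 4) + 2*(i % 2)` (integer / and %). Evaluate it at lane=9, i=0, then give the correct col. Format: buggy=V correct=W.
`(lane % 4) + 2*(i % 2)`[9,0]->1
lane 9: gid=2 (9/4), tid=1 (9%4)
i=0: r=2+0=2, c=1*2+0=2
col: 1 vs 2

buggy=1 correct=2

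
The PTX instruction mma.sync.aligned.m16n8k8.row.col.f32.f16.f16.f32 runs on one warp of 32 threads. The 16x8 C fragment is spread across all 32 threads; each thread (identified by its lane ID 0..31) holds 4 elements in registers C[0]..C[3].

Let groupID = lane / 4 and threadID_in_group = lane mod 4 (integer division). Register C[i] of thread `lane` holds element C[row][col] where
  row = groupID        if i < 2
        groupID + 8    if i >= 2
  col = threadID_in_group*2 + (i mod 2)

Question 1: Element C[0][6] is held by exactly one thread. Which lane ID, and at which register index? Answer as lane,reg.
3,0

r=0⇒gr=0,Rb=0  c=6⇒th=3,odd=0
L=0*4+3=3  i=0*2+0=0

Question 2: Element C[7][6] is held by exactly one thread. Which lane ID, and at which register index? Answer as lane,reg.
31,0

r:7=>grp=7,rB=0  c:6=>tig=3,lo=0
L=7*4+3=31  i=0*2+0=0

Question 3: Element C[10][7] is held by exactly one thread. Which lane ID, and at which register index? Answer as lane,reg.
r: 10->gid=2,r8=1  c: 7->tid=3,i&1=1
L=2*4+3=11  i=1*2+1=3

11,3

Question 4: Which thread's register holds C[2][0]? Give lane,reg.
r:2=>grp=2,rB=0  c:0=>tig=0,lo=0
L=2*4+0=8  i=0*2+0=0

8,0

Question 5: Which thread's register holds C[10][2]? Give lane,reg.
9,2

r=10→G=2,rhi=1  c=2→T=1,p=0
L=2*4+1=9  i=1*2+0=2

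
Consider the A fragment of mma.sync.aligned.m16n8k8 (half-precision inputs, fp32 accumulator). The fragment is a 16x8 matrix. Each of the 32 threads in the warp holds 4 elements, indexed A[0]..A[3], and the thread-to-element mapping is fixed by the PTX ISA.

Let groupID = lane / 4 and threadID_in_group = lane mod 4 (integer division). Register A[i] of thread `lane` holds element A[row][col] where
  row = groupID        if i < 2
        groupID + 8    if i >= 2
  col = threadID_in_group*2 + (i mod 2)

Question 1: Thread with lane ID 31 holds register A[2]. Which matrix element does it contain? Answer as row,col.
15,6

lane 31->31/4=7, 31 mod 4=3
i=2  r:7+8->15  c:2·3+0->6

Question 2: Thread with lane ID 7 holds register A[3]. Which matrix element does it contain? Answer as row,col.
lane 7→7/4=1, 7 mod 4=3
i=3  r:1+8→9  c:2·3+1→7

9,7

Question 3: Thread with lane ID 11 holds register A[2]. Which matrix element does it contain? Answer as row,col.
11: g=2,t=3
[2] (2+8,3*2+0) = (10,6)

10,6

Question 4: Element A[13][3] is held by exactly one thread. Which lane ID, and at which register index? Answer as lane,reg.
21,3

r=13⇒gr=5,Rb=1  c=3⇒th=1,odd=1
L=5*4+1=21  i=1*2+1=3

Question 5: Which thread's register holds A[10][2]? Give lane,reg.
9,2

r=10→G=2,rhi=1  c=2→T=1,p=0
L=2*4+1=9  i=1*2+0=2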